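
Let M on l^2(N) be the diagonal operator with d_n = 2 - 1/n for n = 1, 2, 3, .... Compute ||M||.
||M|| = 2

For a diagonal operator on l^2 with entries d_n, ||M|| = sup_n |d_n|. Here d_1 = 1, d_2 = 3/2, ..., and d_n = 2 - 1/n increases monotonically toward 2. All terms lie in [1, 2), so |d_n| = d_n and the supremum is the limit 2, which is not attained by any individual d_n. Hence ||M|| = 2.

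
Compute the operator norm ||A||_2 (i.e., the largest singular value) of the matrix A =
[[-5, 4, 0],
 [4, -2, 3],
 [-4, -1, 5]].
||A||_2 ≈ 8.316 (= sqrt(largest eigenvalue of A^T A))

||A||_2 = sigma_max(A) = sqrt(lambda_max(A^T A)). Form the symmetric matrix M = A^T A =
[[57, -24, -8],
 [-24, 21, -11],
 [-8, -11, 34]].
Its characteristic polynomial (trace, sum of principal 2x2 minors, determinant of M give the coefficients) is
  p(λ) = det(λ I - M) = λ^3 - 112λ^2 + 3088λ - 8649.
No integer candidate from the rational root theorem (±divisors of 8649) is a root, so the roots are irrational. The cubic discriminant is Δ = 5049787125 > 0, so there are three distinct real roots. p(3) = -366 and p(4) = 1975 have opposite signs, so a root lies in (3, 4); Newton's method refines it to λ ≈ 3.1508. p(39) = 750 and p(40) = -329 have opposite signs, so a root lies in (39, 40); Newton's method refines it to λ ≈ 39.6938. p(69) = -300 and p(70) = 1711 have opposite signs, so a root lies in (69, 70); Newton's method refines it to λ ≈ 69.1555. Check (Vieta): the three roots sum to 112, matching tr M = 112.
So the eigenvalues of A^T A are ≈ 3.1508, 39.6938, 69.1555 (all ≥ 0, as they must be for A^T A). The largest is λ_max ≈ 69.1555, hence ||A||_2 = sqrt(λ_max) ≈ 8.316.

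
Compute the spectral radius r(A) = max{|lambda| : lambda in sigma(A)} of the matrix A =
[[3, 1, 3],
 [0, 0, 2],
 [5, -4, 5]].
r(A) ≈ 7.5371

The eigenvalues of A are the roots of its characteristic polynomial. With M = A (coefficients from the trace, the sum of principal 2x2 minors, and det A):
  p(λ) = det(λ I - M) = λ^3 - 8λ^2 + 8λ - 34.
No integer candidate from the rational root theorem (±divisors of 34) is a root, so the roots are irrational. The cubic discriminant is Δ = -59628 < 0, so there is one real root and a complex-conjugate pair. p(7) = -27 and p(8) = 30 have opposite signs, so a root lies in (7, 8); Newton's method refines it to λ ≈ 7.5371. Dividing out (λ - (7.5371)) leaves approximately λ^2 - 0.4629λ + 4.511. For λ^2 - 0.4629λ + 4.511 the discriminant is -17.8298. It is negative, so the remaining roots are the complex-conjugate pair λ ≈ 0.2315 ± 2.1113i. Their product equals the constant term, so |λ|^2 ≈ 4.511 and |λ| ≈ 2.1239.
Thus the eigenvalues (to 4 decimals) are 7.5371 (modulus 7.5371); 0.2315 ± 2.1113i (modulus 2.1239). The spectral radius is the largest modulus: r(A) ≈ 7.5371. (Cross-check: r(A) ≤ ||A||_2 ≈ 8.9065; equality holds whenever A is normal, though it can also hold for some non-normal A.)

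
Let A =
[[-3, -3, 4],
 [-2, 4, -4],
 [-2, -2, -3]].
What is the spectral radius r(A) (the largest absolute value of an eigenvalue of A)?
r(A) ≈ 5.3956

The eigenvalues of A are the roots of its characteristic polynomial. With M = A (coefficients from the trace, the sum of principal 2x2 minors, and det A):
  p(λ) = det(λ I - M) = λ^3 + 2λ^2 - 21λ - 102.
No integer candidate from the rational root theorem (±divisors of 102) is a root, so the roots are irrational. The cubic discriminant is Δ = -161724 < 0, so there is one real root and a complex-conjugate pair. p(5) = -32 and p(6) = 60 have opposite signs, so a root lies in (5, 6); Newton's method refines it to λ ≈ 5.3956. Dividing out (λ - (5.3956)) leaves approximately λ^2 + 7.3956λ + 18.9042. For λ^2 + 7.3956λ + 18.9042 the discriminant is -20.9212. It is negative, so the remaining roots are the complex-conjugate pair λ ≈ -3.6978 ± 2.287i. Their product equals the constant term, so |λ|^2 ≈ 18.9042 and |λ| ≈ 4.3479.
Thus the eigenvalues (to 4 decimals) are 5.3956 (modulus 5.3956); -3.6978 ± 2.287i (modulus 4.3479). The spectral radius is the largest modulus: r(A) ≈ 5.3956. (Cross-check: r(A) ≤ ||A||_2 ≈ 7.6063; equality holds whenever A is normal, though it can also hold for some non-normal A.)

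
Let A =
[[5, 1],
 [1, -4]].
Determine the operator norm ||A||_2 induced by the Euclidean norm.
||A||_2 = sqrt((43 + sqrt(85))/2) ≈ 5.1098 (= sqrt(largest eigenvalue of A^T A))

||A||_2 = sigma_max(A) = sqrt(lambda_max(A^T A)). Form the symmetric matrix M = A^T A =
[[26, 1],
 [1, 17]].
Its characteristic polynomial (trace, determinant of M give the coefficients) is
  p(λ) = det(λ I - M) = λ^2 - 43λ + 441.
For λ^2 - 43λ + 441 the discriminant is 85. It is nonnegative but not a perfect square, so the roots are real and irrational: λ = (43 ± sqrt(85))/2 ≈ 26.1098, 16.8902.
So the eigenvalues of A^T A are ≈ 16.8902, 26.1098 (all ≥ 0, as they must be for A^T A). The largest is λ_max = (43 + sqrt(85))/2 ≈ 26.1098, hence ||A||_2 = sqrt(λ_max) = sqrt((43 + sqrt(85))/2) ≈ 5.1098.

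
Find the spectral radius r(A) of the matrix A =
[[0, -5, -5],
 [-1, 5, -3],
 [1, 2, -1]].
r(A) ≈ 5.5845

The eigenvalues of A are the roots of its characteristic polynomial. With M = A (coefficients from the trace, the sum of principal 2x2 minors, and det A):
  p(λ) = det(λ I - M) = λ^3 - 4λ^2 + λ - 55.
No integer candidate from the rational root theorem (±divisors of 55) is a root, so the roots are irrational. The cubic discriminant is Δ = -91783 < 0, so there is one real root and a complex-conjugate pair. p(5) = -25 and p(6) = 23 have opposite signs, so a root lies in (5, 6); Newton's method refines it to λ ≈ 5.5845. Dividing out (λ - (5.5845)) leaves approximately λ^2 + 1.5845λ + 9.8487. For λ^2 + 1.5845λ + 9.8487 the discriminant is -36.8841. It is negative, so the remaining roots are the complex-conjugate pair λ ≈ -0.7923 ± 3.0366i. Their product equals the constant term, so |λ|^2 ≈ 9.8487 and |λ| ≈ 3.1383.
Thus the eigenvalues (to 4 decimals) are 5.5845 (modulus 5.5845); -0.7923 ± 3.0366i (modulus 3.1383). The spectral radius is the largest modulus: r(A) ≈ 5.5845. (Cross-check: r(A) ≤ ||A||_2 ≈ 7.55; equality holds whenever A is normal, though it can also hold for some non-normal A.)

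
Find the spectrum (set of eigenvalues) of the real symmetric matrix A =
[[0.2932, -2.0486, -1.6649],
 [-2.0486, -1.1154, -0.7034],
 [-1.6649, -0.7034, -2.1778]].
sigma(A) ≈ {-4, -1, 2}

A is real symmetric, so its spectrum consists of real eigenvalues. Expanding the characteristic polynomial of the displayed matrix gives
  det(λ I - A) = p(λ) = λ^3 + (3)λ^2 + (-6)λ + (-8).
Solving p(λ) = 0 yields eigenvalues ≈ -4, -1, 2. (A is shown rounded to 4 decimals, so these recover the underlying integer eigenvalues to within that precision.)
Verification: the trace of A = -3 equals the sum of eigenvalues -3, and det(A) ≈ 8.0004 matches the eigenvalue product 8.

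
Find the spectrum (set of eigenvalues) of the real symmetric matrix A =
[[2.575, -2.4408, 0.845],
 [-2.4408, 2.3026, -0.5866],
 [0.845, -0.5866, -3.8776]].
sigma(A) ≈ {-4, 0, 5}

A is real symmetric, so its spectrum consists of real eigenvalues. Expanding the characteristic polynomial of the displayed matrix gives
  det(λ I - A) = p(λ) = λ^3 + (-1)λ^2 + (-20)λ + (0).
Solving p(λ) = 0 yields eigenvalues ≈ -4, 0, 5. (A is shown rounded to 4 decimals, so these recover the underlying integer eigenvalues to within that precision.)
Verification: the trace of A = 1 equals the sum of eigenvalues 1, and det(A) ≈ -0.0007 matches the eigenvalue product 0.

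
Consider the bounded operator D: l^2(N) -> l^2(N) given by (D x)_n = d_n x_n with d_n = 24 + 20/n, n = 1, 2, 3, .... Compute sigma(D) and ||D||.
sigma(D) = {24 + 20/n : n ≥ 1} ∪ {24}; ||D|| = 44

A bounded diagonal operator on l^2 with diagonal entries d_n has spectrum equal to the closure of {d_n : n ≥ 1}: every d_n is an eigenvalue (with eigenvector e_n), so {d_n} ⊂ sigma(D); the spectrum is closed, so its closure is too; and for lambda not in the closure, (D - lambda I) has bounded inverse (the diagonal entries 1/(d_n - lambda) are bounded). For our sequence d_n = 24 + 20/n, n = 1, 2, 3, ...:
  - {d_n} = {24 + 20/n : n ≥ 1}; the only limit point is 24
  - closure = {24 + 20/n : n ≥ 1} ∪ {24}
For the norm: a diagonal operator has ||D|| = sup_n |d_n|. Here d_n = 24 + 20/n is positive and decreasing, so sup_n |d_n| = d_1 = 24 + 20 = 44. So ||D|| = 44.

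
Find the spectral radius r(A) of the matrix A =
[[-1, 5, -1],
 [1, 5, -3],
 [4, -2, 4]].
r(A) ≈ 5.4306

The eigenvalues of A are the roots of its characteristic polynomial. With M = A (coefficients from the trace, the sum of principal 2x2 minors, and det A):
  p(λ) = det(λ I - M) = λ^3 - 8λ^2 + 4λ + 72.
No integer candidate from the rational root theorem (±divisors of 72) is a root, so the roots are irrational. The cubic discriminant is Δ = -33216 < 0, so there is one real root and a complex-conjugate pair. p(-3) = -39 and p(-2) = 24 have opposite signs, so a root lies in (-3, -2); Newton's method refines it to λ ≈ -2.4414. Dividing out (λ - (-2.4414)) leaves approximately λ^2 - 10.4414λ + 29.4914. For λ^2 - 10.4414λ + 29.4914 the discriminant is -8.9433. It is negative, so the remaining roots are the complex-conjugate pair λ ≈ 5.2207 ± 1.4953i. Their product equals the constant term, so |λ|^2 ≈ 29.4914 and |λ| ≈ 5.4306.
Thus the eigenvalues (to 4 decimals) are -2.4414 (modulus 2.4414); 5.2207 ± 1.4953i (modulus 5.4306). The spectral radius is the largest modulus: r(A) ≈ 5.4306. (Cross-check: r(A) ≤ ||A||_2 ≈ 8.6538; equality holds whenever A is normal, though it can also hold for some non-normal A.)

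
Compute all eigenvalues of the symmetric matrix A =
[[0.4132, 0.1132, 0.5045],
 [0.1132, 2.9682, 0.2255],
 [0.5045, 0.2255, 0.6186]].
sigma(A) ≈ {0, 1, 3}

A is real symmetric, so its spectrum consists of real eigenvalues. Expanding the characteristic polynomial of the displayed matrix gives
  det(λ I - A) = p(λ) = λ^3 + (-4)λ^2 + (3)λ + (0).
Solving p(λ) = 0 yields eigenvalues ≈ 0, 1, 3. (A is shown rounded to 4 decimals, so these recover the underlying integer eigenvalues to within that precision.)
Verification: the trace of A = 4 equals the sum of eigenvalues 4, and det(A) ≈ 0.0000 matches the eigenvalue product 0.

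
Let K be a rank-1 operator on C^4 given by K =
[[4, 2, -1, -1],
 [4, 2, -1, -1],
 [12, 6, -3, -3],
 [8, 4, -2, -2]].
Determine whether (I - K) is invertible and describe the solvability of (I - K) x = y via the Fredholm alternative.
(I - K) is singular (det(I - K) = 0, i.e. 1 ∈ sigma(K)). (I - K) x = y is solvable iff y ⊥ ker((I - K)^*) = span{(4, 2, -1, -1)}, i.e. iff 4y_1 + 2y_2 - y_3 - y_4 = 0. When solvable, the solutions are x = y + c·(1, 1, 3, 2), c arbitrary (ker(I - K) = span{(1, 1, 3, 2)}, dimension 1).

K has rank 1, so it is an outer product K = u v^T: every row of K is a multiple of one row vector. Reading off the entries, u = (1, 1, 3, 2) and v = (4, 2, -1, -1) (row i of K equals u_i·v^T). A rank-one matrix u v^T satisfies K u = u (v·u) and kills the (3)-dimensional subspace v^⊥, so its characteristic polynomial is lambda^3 (lambda - v·u) with v·u = tr K = 1. Hence the eigenvalues of I - K are 1 (multiplicity 3) and 1 - (1) = 0, so det(I - K) = 0. (Direct check: I - K =
[[-3, -2, 1, 1],
 [-4, -1, 1, 1],
 [-12, -6, 4, 3],
 [-8, -4, 2, 3]]
has determinant 0.) So 1 is an eigenvalue of K and (I - K) is not invertible. The finite-dimensional Fredholm alternative says: either (I - K) is invertible, or ker(I - K) ≠ {0} and then range(I - K) = ker((I - K)^*)^⊥, with dim ker(I - K) = dim ker((I - K)^*). We are in the second case, so we need both kernels. Kernel of I - K: (I - K) u = u - u (v·u) = u - u = 0, so ker(I - K) = span{u} = span{(1, 1, 3, 2)} (it is exactly 1-dimensional because rank(I - K) = 3). Kernel of the adjoint: K is real, so (I - K)^* = I - K^T = I - v u^T, and (I - v u^T) v = v - v (u·v) = 0; hence ker((I - K)^*) = span{v} = span{(4, 2, -1, -1)}. Therefore (I - K) x = y is solvable iff <y, v> = 0, i.e. iff 4y_1 + 2y_2 - y_3 - y_4 = 0. When this holds, K y = u (v·y) = 0, so (I - K) y = y and x = y is a particular solution; the full solution set is the line x = y + c·u = y + c·(1, 1, 3, 2), c ∈ C.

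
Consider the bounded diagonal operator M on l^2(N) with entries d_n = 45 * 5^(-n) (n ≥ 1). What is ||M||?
||M|| = 9 (attained at n = 1)

For M diagonal, ||M|| = sup_n |d_n|. The sequence d_n = 45 * 5^(-n) is positive and strictly decreasing (ratio 5^(-1) < 1), so the supremum is d_1 = 45/5 = 9. Hence ||M|| = 9.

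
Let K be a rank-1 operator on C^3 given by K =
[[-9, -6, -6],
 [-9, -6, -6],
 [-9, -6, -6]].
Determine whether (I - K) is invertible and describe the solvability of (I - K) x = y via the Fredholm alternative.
(I - K) is invertible (det(I - K) = 22 ≠ 0), so for every y in C^3 the equation (I - K) x = y has a unique solution.

K has rank 1, so it is an outer product K = u v^T: every row of K is a multiple of one row vector. Reading off the entries, u = (-3, -3, -3) and v = (3, 2, 2) (row i of K equals u_i·v^T). A rank-one matrix u v^T satisfies K u = u (v·u) and kills the (2)-dimensional subspace v^⊥, so its characteristic polynomial is lambda^2 (lambda - v·u) with v·u = tr K = -21. Hence the eigenvalues of I - K are 1 (multiplicity 2) and 1 - (-21) = 22, so det(I - K) = 22. (Direct check: I - K =
[[10, 6, 6],
 [9, 7, 6],
 [9, 6, 7]]
has determinant 22.) The finite-dimensional Fredholm alternative says: either (I - K) is invertible, or ker(I - K) ≠ {0} and then range(I - K) = ker((I - K)^*)^⊥, with dim ker(I - K) = dim ker((I - K)^*). Since det(I - K) ≠ 0, 1 is not an eigenvalue of K and ker(I - K) = {0}, so we are in the first case: for every y there is a unique x = (I - K)^(-1) y. Explicitly, by the Sherman–Morrison formula, (I - u v^T)^(-1) = I + u v^T/(1 - v·u), i.e. (I - K)^(-1) = I + K/(22).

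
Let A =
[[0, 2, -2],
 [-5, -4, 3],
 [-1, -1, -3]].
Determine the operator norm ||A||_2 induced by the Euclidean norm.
||A||_2 ≈ 7.3668 (= sqrt(largest eigenvalue of A^T A))

||A||_2 = sigma_max(A) = sqrt(lambda_max(A^T A)). Form the symmetric matrix M = A^T A =
[[26, 21, -12],
 [21, 21, -13],
 [-12, -13, 22]].
Its characteristic polynomial (trace, sum of principal 2x2 minors, determinant of M give the coefficients) is
  p(λ) = det(λ I - M) = λ^3 - 69λ^2 + 826λ - 1444.
No integer candidate from the rational root theorem (±divisors of 1444) is a root, so the roots are irrational. The cubic discriminant is Δ = 521697524 > 0, so there are three distinct real roots. p(2) = -60 and p(3) = 440 have opposite signs, so a root lies in (2, 3); Newton's method refines it to λ ≈ 2.1081. p(12) = 260 and p(13) = -170 have opposite signs, so a root lies in (12, 13); Newton's method refines it to λ ≈ 12.6218. p(54) = -580 and p(55) = 1636 have opposite signs, so a root lies in (54, 55); Newton's method refines it to λ ≈ 54.2701. Check (Vieta): the three roots sum to 69, matching tr M = 69.
So the eigenvalues of A^T A are ≈ 2.1081, 12.6218, 54.2701 (all ≥ 0, as they must be for A^T A). The largest is λ_max ≈ 54.2701, hence ||A||_2 = sqrt(λ_max) ≈ 7.3668.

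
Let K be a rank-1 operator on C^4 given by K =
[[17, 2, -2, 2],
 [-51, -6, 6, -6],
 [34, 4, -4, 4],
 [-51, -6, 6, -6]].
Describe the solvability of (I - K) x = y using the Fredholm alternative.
(I - K) is singular (det(I - K) = 0, i.e. 1 ∈ sigma(K)). (I - K) x = y is solvable iff y ⊥ ker((I - K)^*) = span{(17, 2, -2, 2)}, i.e. iff 17y_1 + 2y_2 - 2y_3 + 2y_4 = 0. When solvable, the solutions are x = y + c·(1, -3, 2, -3), c arbitrary (ker(I - K) = span{(1, -3, 2, -3)}, dimension 1).

K has rank 1, so it is an outer product K = u v^T: every row of K is a multiple of one row vector. Reading off the entries, u = (1, -3, 2, -3) and v = (17, 2, -2, 2) (row i of K equals u_i·v^T). A rank-one matrix u v^T satisfies K u = u (v·u) and kills the (3)-dimensional subspace v^⊥, so its characteristic polynomial is lambda^3 (lambda - v·u) with v·u = tr K = 1. Hence the eigenvalues of I - K are 1 (multiplicity 3) and 1 - (1) = 0, so det(I - K) = 0. (Direct check: I - K =
[[-16, -2, 2, -2],
 [51, 7, -6, 6],
 [-34, -4, 5, -4],
 [51, 6, -6, 7]]
has determinant 0.) So 1 is an eigenvalue of K and (I - K) is not invertible. The finite-dimensional Fredholm alternative says: either (I - K) is invertible, or ker(I - K) ≠ {0} and then range(I - K) = ker((I - K)^*)^⊥, with dim ker(I - K) = dim ker((I - K)^*). We are in the second case, so we need both kernels. Kernel of I - K: (I - K) u = u - u (v·u) = u - u = 0, so ker(I - K) = span{u} = span{(1, -3, 2, -3)} (it is exactly 1-dimensional because rank(I - K) = 3). Kernel of the adjoint: K is real, so (I - K)^* = I - K^T = I - v u^T, and (I - v u^T) v = v - v (u·v) = 0; hence ker((I - K)^*) = span{v} = span{(17, 2, -2, 2)}. Therefore (I - K) x = y is solvable iff <y, v> = 0, i.e. iff 17y_1 + 2y_2 - 2y_3 + 2y_4 = 0. When this holds, K y = u (v·y) = 0, so (I - K) y = y and x = y is a particular solution; the full solution set is the line x = y + c·u = y + c·(1, -3, 2, -3), c ∈ C.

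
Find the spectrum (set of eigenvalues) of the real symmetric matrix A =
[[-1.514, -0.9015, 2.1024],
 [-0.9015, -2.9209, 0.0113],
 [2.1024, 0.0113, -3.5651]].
sigma(A) ≈ {-5, -3, 0}

A is real symmetric, so its spectrum consists of real eigenvalues. Expanding the characteristic polynomial of the displayed matrix gives
  det(λ I - A) = p(λ) = λ^3 + (8)λ^2 + (15)λ + (0).
Solving p(λ) = 0 yields eigenvalues ≈ -5, -3, 0. (A is shown rounded to 4 decimals, so these recover the underlying integer eigenvalues to within that precision.)
Verification: the trace of A = -8 equals the sum of eigenvalues -8, and det(A) ≈ -0.0004 matches the eigenvalue product 0.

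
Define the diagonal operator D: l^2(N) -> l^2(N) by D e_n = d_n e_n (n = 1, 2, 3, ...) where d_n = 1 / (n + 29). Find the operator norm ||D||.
||D|| = 1/30 (attained at n = 1)

For D diagonal, ||D|| = sup_n |d_n| = sup_n 1/(n + 29). This is positive and strictly decreasing in n, so the supremum is attained at n = 1: d_1 = 1/(1 + 29) = 1/30. Hence ||D|| = 1/30.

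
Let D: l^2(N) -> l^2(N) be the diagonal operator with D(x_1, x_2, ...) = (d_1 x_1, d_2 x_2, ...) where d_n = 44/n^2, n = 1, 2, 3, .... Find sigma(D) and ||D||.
sigma(D) = {44/n^2 : n ≥ 1} ∪ {0}; ||D|| = 44

A bounded diagonal operator on l^2 with diagonal entries d_n has spectrum equal to the closure of {d_n : n ≥ 1}: every d_n is an eigenvalue (with eigenvector e_n), so {d_n} ⊂ sigma(D); the spectrum is closed, so its closure is too; and for lambda not in the closure, (D - lambda I) has bounded inverse (the diagonal entries 1/(d_n - lambda) are bounded). For our sequence d_n = 44/n^2, n = 1, 2, 3, ...:
  - {d_n} = {44/n^2 : n ≥ 1}; the only limit point is 0
  - closure = {44/n^2 : n ≥ 1} ∪ {0}
For the norm: a diagonal operator has ||D|| = sup_n |d_n|. Here d_n = 44/n^2 is positive and decreasing, so sup_n |d_n| = d_1 = 44. So ||D|| = 44.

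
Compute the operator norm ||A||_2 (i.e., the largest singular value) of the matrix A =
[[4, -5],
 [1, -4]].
||A||_2 = sqrt((58 + sqrt(2880))/2) ≈ 7.4721 (= sqrt(largest eigenvalue of A^T A))

||A||_2 = sigma_max(A) = sqrt(lambda_max(A^T A)). Form the symmetric matrix M = A^T A =
[[17, -24],
 [-24, 41]].
Its characteristic polynomial (trace, determinant of M give the coefficients) is
  p(λ) = det(λ I - M) = λ^2 - 58λ + 121.
For λ^2 - 58λ + 121 the discriminant is 2880. It is nonnegative but not a perfect square, so the roots are real and irrational: λ = (58 ± sqrt(2880))/2 ≈ 55.8328, 2.1672.
So the eigenvalues of A^T A are ≈ 2.1672, 55.8328 (all ≥ 0, as they must be for A^T A). The largest is λ_max = (58 + sqrt(2880))/2 ≈ 55.8328, hence ||A||_2 = sqrt(λ_max) = sqrt((58 + sqrt(2880))/2) ≈ 7.4721.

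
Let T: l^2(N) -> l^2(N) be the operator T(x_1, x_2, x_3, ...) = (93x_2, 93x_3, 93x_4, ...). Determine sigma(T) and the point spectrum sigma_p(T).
sigma(T) = closed disk {z in C : |z| ≤ 93}; sigma_p(T) = open disk {z in C : |z| < 93}

Note T = 93·V where V is the unit left shift (V x)_k = x_{k+1}; so sigma(T) = 93·sigma(V) and ||T|| = 93||V||. ||T x||^2 = 8649sum_{k≥2} |x_k|^2 ≤ 8649||x||^2, with equality on {x : x_1 = 0}, so ||T|| = 93. For any lambda with |lambda| < 93, set r = lambda/93 (|r| < 1); the vector x = (1, r, r^2, ...) is in l^2 and satisfies T x = 93(r, r^2, ...) = lambda x, so lambda is an eigenvalue. On the boundary |lambda| = 93 the geometric series diverges, so no l^2 eigenvector exists, but these lambda lie in the approximate point spectrum. Hence sigma(T) is the closed disk of radius 93 and sigma_p(T) is the open disk.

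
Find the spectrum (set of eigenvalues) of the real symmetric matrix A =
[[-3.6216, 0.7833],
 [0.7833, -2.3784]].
sigma(A) ≈ {-4, -2}

A is real symmetric, so its spectrum consists of real eigenvalues. Expanding the characteristic polynomial of the displayed matrix gives
  det(λ I - A) = p(λ) = λ^2 + (6)λ + (8).
Solving p(λ) = 0 yields eigenvalues ≈ -4, -2. (A is shown rounded to 4 decimals, so these recover the underlying integer eigenvalues to within that precision.)
Verification: the trace of A = -6 equals the sum of eigenvalues -6, and det(A) ≈ 8.0001 matches the eigenvalue product 8.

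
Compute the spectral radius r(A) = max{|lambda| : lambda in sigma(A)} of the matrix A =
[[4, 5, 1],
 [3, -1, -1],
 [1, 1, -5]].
r(A) ≈ 6.1389

The eigenvalues of A are the roots of its characteristic polynomial. With M = A (coefficients from the trace, the sum of principal 2x2 minors, and det A):
  p(λ) = det(λ I - M) = λ^3 + 2λ^2 - 34λ - 98.
No integer candidate from the rational root theorem (±divisors of 98) is a root, so the roots are irrational. The cubic discriminant is Δ = 25620 > 0, so there are three distinct real roots. p(-5) = -3 and p(-4) = 6 have opposite signs, so a root lies in (-5, -4); Newton's method refines it to λ ≈ -4.8418. p(-4) = 6 and p(-3) = -5 have opposite signs, so a root lies in (-4, -3); Newton's method refines it to λ ≈ -3.297. p(6) = -14 and p(7) = 105 have opposite signs, so a root lies in (6, 7); Newton's method refines it to λ ≈ 6.1389. Check (Vieta): the three roots sum to -2, matching tr M = -2.
Thus the eigenvalues (to 4 decimals) are -4.8418 (modulus 4.8418); -3.297 (modulus 3.297); 6.1389 (modulus 6.1389). The spectral radius is the largest modulus: r(A) ≈ 6.1389. (Cross-check: r(A) ≤ ||A||_2 ≈ 6.6898; equality holds whenever A is normal, though it can also hold for some non-normal A.)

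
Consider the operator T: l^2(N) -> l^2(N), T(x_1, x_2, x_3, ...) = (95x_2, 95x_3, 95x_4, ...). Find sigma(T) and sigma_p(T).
sigma(T) = closed disk {z in C : |z| ≤ 95}; sigma_p(T) = open disk {z in C : |z| < 95}

Note T = 95·V where V is the unit left shift (V x)_k = x_{k+1}; so sigma(T) = 95·sigma(V) and ||T|| = 95||V||. ||T x||^2 = 9025sum_{k≥2} |x_k|^2 ≤ 9025||x||^2, with equality on {x : x_1 = 0}, so ||T|| = 95. For any lambda with |lambda| < 95, set r = lambda/95 (|r| < 1); the vector x = (1, r, r^2, ...) is in l^2 and satisfies T x = 95(r, r^2, ...) = lambda x, so lambda is an eigenvalue. On the boundary |lambda| = 95 the geometric series diverges, so no l^2 eigenvector exists, but these lambda lie in the approximate point spectrum. Hence sigma(T) is the closed disk of radius 95 and sigma_p(T) is the open disk.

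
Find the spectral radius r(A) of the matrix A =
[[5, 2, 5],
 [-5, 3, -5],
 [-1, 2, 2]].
r(A) ≈ 6.4089

The eigenvalues of A are the roots of its characteristic polynomial. With M = A (coefficients from the trace, the sum of principal 2x2 minors, and det A):
  p(λ) = det(λ I - M) = λ^3 - 10λ^2 + 56λ - 75.
No integer candidate from the rational root theorem (±divisors of 75) is a root, so the roots are irrational. The cubic discriminant is Δ = -84739 < 0, so there is one real root and a complex-conjugate pair. p(1) = -28 and p(2) = 5 have opposite signs, so a root lies in (1, 2); Newton's method refines it to λ ≈ 1.8259. Dividing out (λ - (1.8259)) leaves approximately λ^2 - 8.1741λ + 41.0746. For λ^2 - 8.1741λ + 41.0746 the discriminant is -97.4833. It is negative, so the remaining roots are the complex-conjugate pair λ ≈ 4.087 ± 4.9367i. Their product equals the constant term, so |λ|^2 ≈ 41.0746 and |λ| ≈ 6.4089.
Thus the eigenvalues (to 4 decimals) are 1.8259 (modulus 1.8259); 4.087 ± 4.9367i (modulus 6.4089). The spectral radius is the largest modulus: r(A) ≈ 6.4089. (Cross-check: r(A) ≤ ||A||_2 ≈ 10.0447; equality holds whenever A is normal, though it can also hold for some non-normal A.)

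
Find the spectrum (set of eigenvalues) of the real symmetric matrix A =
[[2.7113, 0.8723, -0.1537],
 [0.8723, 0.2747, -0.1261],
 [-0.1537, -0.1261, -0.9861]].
sigma(A) ≈ {-1, 0, 3}

A is real symmetric, so its spectrum consists of real eigenvalues. Expanding the characteristic polynomial of the displayed matrix gives
  det(λ I - A) = p(λ) = λ^3 + (-2)λ^2 + (-3)λ + (0).
Solving p(λ) = 0 yields eigenvalues ≈ -1, 0, 3. (A is shown rounded to 4 decimals, so these recover the underlying integer eigenvalues to within that precision.)
Verification: the trace of A = 2 equals the sum of eigenvalues 2, and det(A) ≈ 0.0001 matches the eigenvalue product 0.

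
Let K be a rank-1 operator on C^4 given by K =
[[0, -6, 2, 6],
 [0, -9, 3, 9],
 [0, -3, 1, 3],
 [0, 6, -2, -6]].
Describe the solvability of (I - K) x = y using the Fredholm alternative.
(I - K) is invertible (det(I - K) = 15 ≠ 0), so for every y in C^4 the equation (I - K) x = y has a unique solution.

K has rank 1, so it is an outer product K = u v^T: every row of K is a multiple of one row vector. Reading off the entries, u = (-2, -3, -1, 2) and v = (0, 3, -1, -3) (row i of K equals u_i·v^T). A rank-one matrix u v^T satisfies K u = u (v·u) and kills the (3)-dimensional subspace v^⊥, so its characteristic polynomial is lambda^3 (lambda - v·u) with v·u = tr K = -14. Hence the eigenvalues of I - K are 1 (multiplicity 3) and 1 - (-14) = 15, so det(I - K) = 15. (Direct check: I - K =
[[1, 6, -2, -6],
 [0, 10, -3, -9],
 [0, 3, 0, -3],
 [0, -6, 2, 7]]
has determinant 15.) The finite-dimensional Fredholm alternative says: either (I - K) is invertible, or ker(I - K) ≠ {0} and then range(I - K) = ker((I - K)^*)^⊥, with dim ker(I - K) = dim ker((I - K)^*). Since det(I - K) ≠ 0, 1 is not an eigenvalue of K and ker(I - K) = {0}, so we are in the first case: for every y there is a unique x = (I - K)^(-1) y. Explicitly, by the Sherman–Morrison formula, (I - u v^T)^(-1) = I + u v^T/(1 - v·u), i.e. (I - K)^(-1) = I + K/(15).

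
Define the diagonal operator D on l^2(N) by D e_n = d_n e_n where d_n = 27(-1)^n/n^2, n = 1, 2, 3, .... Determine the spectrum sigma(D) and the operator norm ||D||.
sigma(D) = {27(-1)^n/n^2 : n ≥ 1} ∪ {0}; ||D|| = 27

A bounded diagonal operator on l^2 with diagonal entries d_n has spectrum equal to the closure of {d_n : n ≥ 1}: every d_n is an eigenvalue (with eigenvector e_n), so {d_n} ⊂ sigma(D); the spectrum is closed, so its closure is too; and for lambda not in the closure, (D - lambda I) has bounded inverse (the diagonal entries 1/(d_n - lambda) are bounded). For our sequence d_n = 27(-1)^n/n^2, n = 1, 2, 3, ...:
  - {d_n} = {27(-1)^n/n^2 : n ≥ 1}; the only limit point is 0
  - closure = {27(-1)^n/n^2 : n ≥ 1} ∪ {0}
For the norm: a diagonal operator has ||D|| = sup_n |d_n|. Here |d_n| = 27/n^2 is decreasing, so sup_n |d_n| = |d_1| = 27. So ||D|| = 27.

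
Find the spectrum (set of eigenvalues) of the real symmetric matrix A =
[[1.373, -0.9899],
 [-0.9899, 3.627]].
sigma(A) ≈ {1, 4}

A is real symmetric, so its spectrum consists of real eigenvalues. Expanding the characteristic polynomial of the displayed matrix gives
  det(λ I - A) = p(λ) = λ^2 + (-5)λ + (4).
Solving p(λ) = 0 yields eigenvalues ≈ 1, 4. (A is shown rounded to 4 decimals, so these recover the underlying integer eigenvalues to within that precision.)
Verification: the trace of A = 5 equals the sum of eigenvalues 5, and det(A) ≈ 4.0000 matches the eigenvalue product 4.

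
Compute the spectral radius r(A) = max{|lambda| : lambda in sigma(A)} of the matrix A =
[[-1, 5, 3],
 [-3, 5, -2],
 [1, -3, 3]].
r(A) ≈ 5.8882

The eigenvalues of A are the roots of its characteristic polynomial. With M = A (coefficients from the trace, the sum of principal 2x2 minors, and det A):
  p(λ) = det(λ I - M) = λ^3 - 7λ^2 + 13λ - 38.
No integer candidate from the rational root theorem (±divisors of 38) is a root, so the roots are irrational. The cubic discriminant is Δ = -29387 < 0, so there is one real root and a complex-conjugate pair. p(5) = -23 and p(6) = 4 have opposite signs, so a root lies in (5, 6); Newton's method refines it to λ ≈ 5.8882. Dividing out (λ - (5.8882)) leaves approximately λ^2 - 1.1118λ + 6.4536. For λ^2 - 1.1118λ + 6.4536 the discriminant is -24.5782. It is negative, so the remaining roots are the complex-conjugate pair λ ≈ 0.5559 ± 2.4788i. Their product equals the constant term, so |λ|^2 ≈ 6.4536 and |λ| ≈ 2.5404.
Thus the eigenvalues (to 4 decimals) are 5.8882 (modulus 5.8882); 0.5559 ± 2.4788i (modulus 2.5404). The spectral radius is the largest modulus: r(A) ≈ 5.8882. (Cross-check: r(A) ≤ ||A||_2 ≈ 8.3065; equality holds whenever A is normal, though it can also hold for some non-normal A.)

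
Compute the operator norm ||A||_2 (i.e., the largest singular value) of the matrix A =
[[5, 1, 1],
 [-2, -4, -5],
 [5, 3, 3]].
||A||_2 ≈ 9.9286 (= sqrt(largest eigenvalue of A^T A))

||A||_2 = sigma_max(A) = sqrt(lambda_max(A^T A)). Form the symmetric matrix M = A^T A =
[[54, 28, 30],
 [28, 26, 30],
 [30, 30, 35]].
Its characteristic polynomial (trace, sum of principal 2x2 minors, determinant of M give the coefficients) is
  p(λ) = det(λ I - M) = λ^3 - 115λ^2 + 1620λ - 100.
No integer candidate from the rational root theorem (±divisors of 100) is a root, so the roots are irrational. The cubic discriminant is Δ = 17428298000 > 0, so there are three distinct real roots. p(0) = -100 and p(1) = 1406 have opposite signs, so a root lies in (0, 1); Newton's method refines it to λ ≈ 0.062. p(16) = 476 and p(17) = -882 have opposite signs, so a root lies in (16, 17); Newton's method refines it to λ ≈ 16.3617. p(98) = -4608 and p(99) = 3464 have opposite signs, so a root lies in (98, 99); Newton's method refines it to λ ≈ 98.5763. Check (Vieta): the three roots sum to 115, matching tr M = 115.
So the eigenvalues of A^T A are ≈ 0.062, 16.3617, 98.5763 (all ≥ 0, as they must be for A^T A). The largest is λ_max ≈ 98.5763, hence ||A||_2 = sqrt(λ_max) ≈ 9.9286.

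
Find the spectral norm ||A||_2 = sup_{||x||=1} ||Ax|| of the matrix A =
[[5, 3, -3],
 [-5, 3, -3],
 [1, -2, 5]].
||A||_2 ≈ 8.0284 (= sqrt(largest eigenvalue of A^T A))

||A||_2 = sigma_max(A) = sqrt(lambda_max(A^T A)). Form the symmetric matrix M = A^T A =
[[51, -2, 5],
 [-2, 22, -28],
 [5, -28, 43]].
Its characteristic polynomial (trace, sum of principal 2x2 minors, determinant of M give the coefficients) is
  p(λ) = det(λ I - M) = λ^3 - 116λ^2 + 3448λ - 8100.
No integer candidate from the rational root theorem (±divisors of 8100) is a root, so the roots are irrational. The cubic discriminant is Δ = 1976229456 > 0, so there are three distinct real roots. p(2) = -1660 and p(3) = 1227 have opposite signs, so a root lies in (2, 3); Newton's method refines it to λ ≈ 2.5658. p(48) = 732 and p(49) = -15 have opposite signs, so a root lies in (48, 49); Newton's method refines it to λ ≈ 48.9791. p(64) = -420 and p(65) = 545 have opposite signs, so a root lies in (64, 65); Newton's method refines it to λ ≈ 64.4551. Check (Vieta): the three roots sum to 116, matching tr M = 116.
So the eigenvalues of A^T A are ≈ 2.5658, 48.9791, 64.4551 (all ≥ 0, as they must be for A^T A). The largest is λ_max ≈ 64.4551, hence ||A||_2 = sqrt(λ_max) ≈ 8.0284.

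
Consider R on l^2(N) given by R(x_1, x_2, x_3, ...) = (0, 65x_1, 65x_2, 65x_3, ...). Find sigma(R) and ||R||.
sigma(R) = closed disk {z in C : |z| ≤ 65}; ||R|| = 65

Note R = 65·U where U is the unit right shift (U x)_k = x_{k-1} (with x_0 := 0); so ||R|| = 65||U|| and sigma(R) = 65·sigma(U). ||R x||^2 = sum_{k≥1} |65x_k|^2 = 4225||x||^2, so ||R|| = 65 and sigma(R) ⊂ {|z| ≤ 65}. For any |lambda| < 65, the equation (R - lambda I) x = 0 forces x_1 = 0, then 65x_k = lambda x_{k+1} ⇒ x = 0, so R has no eigenvalues. But (R - lambda I) is not surjective for |lambda| < 65: solving (R - lambda I) x = e_1 would require x_n proportional to (lambda/65)^(-n), which is not in l^2. So every |lambda| < 65 lies in the residual spectrum. The boundary |lambda| = 65 is in the approximate point spectrum (the spectrum is closed). Hence sigma(R) is the closed disk of radius 65.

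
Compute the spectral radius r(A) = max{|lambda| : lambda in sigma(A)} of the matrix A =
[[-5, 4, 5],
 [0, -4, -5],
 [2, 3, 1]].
r(A) ≈ 6.8364

The eigenvalues of A are the roots of its characteristic polynomial. With M = A (coefficients from the trace, the sum of principal 2x2 minors, and det A):
  p(λ) = det(λ I - M) = λ^3 + 8λ^2 + 16λ + 55.
No integer candidate from the rational root theorem (±divisors of 55) is a root, so the roots are irrational. The cubic discriminant is Δ = -67595 < 0, so there is one real root and a complex-conjugate pair. p(-7) = -8 and p(-6) = 31 have opposite signs, so a root lies in (-7, -6); Newton's method refines it to λ ≈ -6.8364. Dividing out (λ - (-6.8364)) leaves approximately λ^2 + 1.1636λ + 8.0452. For λ^2 + 1.1636λ + 8.0452 the discriminant is -30.8267. It is negative, so the remaining roots are the complex-conjugate pair λ ≈ -0.5818 ± 2.7761i. Their product equals the constant term, so |λ|^2 ≈ 8.0452 and |λ| ≈ 2.8364.
Thus the eigenvalues (to 4 decimals) are -6.8364 (modulus 6.8364); -0.5818 ± 2.7761i (modulus 2.8364). The spectral radius is the largest modulus: r(A) ≈ 6.8364. (Cross-check: r(A) ≤ ||A||_2 ≈ 9.9651; equality holds whenever A is normal, though it can also hold for some non-normal A.)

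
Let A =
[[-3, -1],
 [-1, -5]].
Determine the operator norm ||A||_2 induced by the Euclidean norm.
||A||_2 = sqrt((36 + sqrt(512))/2) ≈ 5.4142 (= sqrt(largest eigenvalue of A^T A))

||A||_2 = sigma_max(A) = sqrt(lambda_max(A^T A)). Form the symmetric matrix M = A^T A =
[[10, 8],
 [8, 26]].
Its characteristic polynomial (trace, determinant of M give the coefficients) is
  p(λ) = det(λ I - M) = λ^2 - 36λ + 196.
For λ^2 - 36λ + 196 the discriminant is 512. It is nonnegative but not a perfect square, so the roots are real and irrational: λ = (36 ± sqrt(512))/2 ≈ 29.3137, 6.6863.
So the eigenvalues of A^T A are ≈ 6.6863, 29.3137 (all ≥ 0, as they must be for A^T A). The largest is λ_max = (36 + sqrt(512))/2 ≈ 29.3137, hence ||A||_2 = sqrt(λ_max) = sqrt((36 + sqrt(512))/2) ≈ 5.4142.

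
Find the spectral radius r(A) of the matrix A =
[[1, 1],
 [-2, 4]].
r(A) = 3

The eigenvalues of A are the roots of its characteristic polynomial. With M = A (coefficients from the trace and determinant):
  p(λ) = det(λ I - M) = λ^2 - 5λ + 6.
For λ^2 - 5λ + 6 the discriminant is 1. It is a perfect square (1^2), so the roots are rational: λ = (5 ± 1)/2 = 3, 2.
Thus the eigenvalues (to 4 decimals) are 3 (modulus 3); 2 (modulus 2). The spectral radius is the largest modulus: r(A) = 3. (Cross-check: r(A) ≤ ||A||_2 ≈ 4.4966; equality holds whenever A is normal, though it can also hold for some non-normal A.)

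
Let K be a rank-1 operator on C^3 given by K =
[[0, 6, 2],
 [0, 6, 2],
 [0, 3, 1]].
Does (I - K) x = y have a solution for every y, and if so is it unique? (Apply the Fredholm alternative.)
(I - K) is invertible (det(I - K) = -6 ≠ 0), so for every y in C^3 the equation (I - K) x = y has a unique solution.

K has rank 1, so it is an outer product K = u v^T: every row of K is a multiple of one row vector. Reading off the entries, u = (2, 2, 1) and v = (0, 3, 1) (row i of K equals u_i·v^T). A rank-one matrix u v^T satisfies K u = u (v·u) and kills the (2)-dimensional subspace v^⊥, so its characteristic polynomial is lambda^2 (lambda - v·u) with v·u = tr K = 7. Hence the eigenvalues of I - K are 1 (multiplicity 2) and 1 - (7) = -6, so det(I - K) = -6. (Direct check: I - K =
[[1, -6, -2],
 [0, -5, -2],
 [0, -3, 0]]
has determinant -6.) The finite-dimensional Fredholm alternative says: either (I - K) is invertible, or ker(I - K) ≠ {0} and then range(I - K) = ker((I - K)^*)^⊥, with dim ker(I - K) = dim ker((I - K)^*). Since det(I - K) ≠ 0, 1 is not an eigenvalue of K and ker(I - K) = {0}, so we are in the first case: for every y there is a unique x = (I - K)^(-1) y. Explicitly, by the Sherman–Morrison formula, (I - u v^T)^(-1) = I + u v^T/(1 - v·u), i.e. (I - K)^(-1) = I + K/(-6).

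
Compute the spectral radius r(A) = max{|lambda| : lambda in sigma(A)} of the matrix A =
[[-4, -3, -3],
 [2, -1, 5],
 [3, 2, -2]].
r(A) ≈ 5.0411

The eigenvalues of A are the roots of its characteristic polynomial. With M = A (coefficients from the trace, the sum of principal 2x2 minors, and det A):
  p(λ) = det(λ I - M) = λ^3 + 7λ^2 + 19λ + 46.
No integer candidate from the rational root theorem (±divisors of 46) is a root, so the roots are irrational. The cubic discriminant is Δ = -19867 < 0, so there is one real root and a complex-conjugate pair. p(-6) = -32 and p(-5) = 1 have opposite signs, so a root lies in (-6, -5); Newton's method refines it to λ ≈ -5.0411. Dividing out (λ - (-5.0411)) leaves approximately λ^2 + 1.9589λ + 9.125. For λ^2 + 1.9589λ + 9.125 the discriminant is -32.6627. It is negative, so the remaining roots are the complex-conjugate pair λ ≈ -0.9794 ± 2.8576i. Their product equals the constant term, so |λ|^2 ≈ 9.125 and |λ| ≈ 3.0208.
Thus the eigenvalues (to 4 decimals) are -5.0411 (modulus 5.0411); -0.9794 ± 2.8576i (modulus 3.0208). The spectral radius is the largest modulus: r(A) ≈ 5.0411. (Cross-check: r(A) ≤ ||A||_2 ≈ 7.2692; equality holds whenever A is normal, though it can also hold for some non-normal A.)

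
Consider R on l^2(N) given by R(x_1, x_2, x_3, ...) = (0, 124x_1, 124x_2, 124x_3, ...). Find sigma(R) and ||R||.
sigma(R) = closed disk {z in C : |z| ≤ 124}; ||R|| = 124

Note R = 124·U where U is the unit right shift (U x)_k = x_{k-1} (with x_0 := 0); so ||R|| = 124||U|| and sigma(R) = 124·sigma(U). ||R x||^2 = sum_{k≥1} |124x_k|^2 = 15376||x||^2, so ||R|| = 124 and sigma(R) ⊂ {|z| ≤ 124}. For any |lambda| < 124, the equation (R - lambda I) x = 0 forces x_1 = 0, then 124x_k = lambda x_{k+1} ⇒ x = 0, so R has no eigenvalues. But (R - lambda I) is not surjective for |lambda| < 124: solving (R - lambda I) x = e_1 would require x_n proportional to (lambda/124)^(-n), which is not in l^2. So every |lambda| < 124 lies in the residual spectrum. The boundary |lambda| = 124 is in the approximate point spectrum (the spectrum is closed). Hence sigma(R) is the closed disk of radius 124.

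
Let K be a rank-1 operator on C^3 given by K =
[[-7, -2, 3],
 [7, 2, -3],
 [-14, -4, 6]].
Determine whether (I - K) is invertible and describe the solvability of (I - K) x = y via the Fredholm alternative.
(I - K) is singular (det(I - K) = 0, i.e. 1 ∈ sigma(K)). (I - K) x = y is solvable iff y ⊥ ker((I - K)^*) = span{(-7, -2, 3)}, i.e. iff -7y_1 - 2y_2 + 3y_3 = 0. When solvable, the solutions are x = y + c·(1, -1, 2), c arbitrary (ker(I - K) = span{(1, -1, 2)}, dimension 1).

K has rank 1, so it is an outer product K = u v^T: every row of K is a multiple of one row vector. Reading off the entries, u = (1, -1, 2) and v = (-7, -2, 3) (row i of K equals u_i·v^T). A rank-one matrix u v^T satisfies K u = u (v·u) and kills the (2)-dimensional subspace v^⊥, so its characteristic polynomial is lambda^2 (lambda - v·u) with v·u = tr K = 1. Hence the eigenvalues of I - K are 1 (multiplicity 2) and 1 - (1) = 0, so det(I - K) = 0. (Direct check: I - K =
[[8, 2, -3],
 [-7, -1, 3],
 [14, 4, -5]]
has determinant 0.) So 1 is an eigenvalue of K and (I - K) is not invertible. The finite-dimensional Fredholm alternative says: either (I - K) is invertible, or ker(I - K) ≠ {0} and then range(I - K) = ker((I - K)^*)^⊥, with dim ker(I - K) = dim ker((I - K)^*). We are in the second case, so we need both kernels. Kernel of I - K: (I - K) u = u - u (v·u) = u - u = 0, so ker(I - K) = span{u} = span{(1, -1, 2)} (it is exactly 1-dimensional because rank(I - K) = 2). Kernel of the adjoint: K is real, so (I - K)^* = I - K^T = I - v u^T, and (I - v u^T) v = v - v (u·v) = 0; hence ker((I - K)^*) = span{v} = span{(-7, -2, 3)}. Therefore (I - K) x = y is solvable iff <y, v> = 0, i.e. iff -7y_1 - 2y_2 + 3y_3 = 0. When this holds, K y = u (v·y) = 0, so (I - K) y = y and x = y is a particular solution; the full solution set is the line x = y + c·u = y + c·(1, -1, 2), c ∈ C.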